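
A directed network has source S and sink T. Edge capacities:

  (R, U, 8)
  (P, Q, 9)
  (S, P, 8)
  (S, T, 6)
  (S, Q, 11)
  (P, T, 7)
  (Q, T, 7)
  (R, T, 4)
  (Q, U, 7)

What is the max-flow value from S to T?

Augment S→T: bottleneck 6, flow now 6.
Augment S→P→T: bottleneck 7, flow now 13.
Augment S→Q→T: bottleneck 7, flow now 20.
No augmenting path remains; maximum flow = 20.
In the residual graph, reachable from S: {S, P, Q, U}.
Min-cut edges: S→T (6), P→T (7), Q→T (7); capacity 6 + 7 + 7 = 20.
This cut is saturated, so no flow can exceed 20.

20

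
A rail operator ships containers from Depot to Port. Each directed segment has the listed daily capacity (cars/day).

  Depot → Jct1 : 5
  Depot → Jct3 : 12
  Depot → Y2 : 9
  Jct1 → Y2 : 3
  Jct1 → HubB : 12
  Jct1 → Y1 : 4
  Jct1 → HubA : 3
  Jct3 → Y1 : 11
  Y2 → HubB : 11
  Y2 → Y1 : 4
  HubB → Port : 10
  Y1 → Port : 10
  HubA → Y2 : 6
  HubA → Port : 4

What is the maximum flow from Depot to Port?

23

Augment Depot→Jct1→HubB→Port: bottleneck 5, flow now 5.
Augment Depot→Jct3→Y1→Port: bottleneck 10, flow now 15.
Augment Depot→Y2→HubB→Port: bottleneck 5, flow now 20.
Augment Depot→Y2→HubB→Jct1→HubA→Port: bottleneck 3, flow now 23. (uses reverse residual edge)
No augmenting path remains; maximum flow = 23.
In the residual graph, reachable from Depot: {Depot, Jct1, Jct3, Y2, HubB, Y1}.
Min-cut edges: Jct1→HubA (3), HubB→Port (10), Y1→Port (10); capacity 3 + 10 + 10 = 23.
This cut is saturated, so no flow can exceed 23.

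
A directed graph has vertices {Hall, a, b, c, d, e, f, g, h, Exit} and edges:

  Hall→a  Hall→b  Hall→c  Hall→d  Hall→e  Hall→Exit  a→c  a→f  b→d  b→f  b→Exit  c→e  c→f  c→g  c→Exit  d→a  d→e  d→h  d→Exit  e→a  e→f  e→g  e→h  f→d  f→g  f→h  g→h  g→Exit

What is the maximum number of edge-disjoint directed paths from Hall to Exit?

Assign every edge capacity 1; by Menger, the answer equals the max flow.
Path Hall→Exit (+1); total 1.
Path Hall→b→Exit (+1); total 2.
Path Hall→c→Exit (+1); total 3.
Path Hall→d→Exit (+1); total 4.
Path Hall→e→g→Exit (+1); total 5.
No residual Hall→Exit path; max flow = 5.
Certifying cut of size 5: {Hall→Exit, Hall→b, c→Exit, d→Exit, g→Exit}.

5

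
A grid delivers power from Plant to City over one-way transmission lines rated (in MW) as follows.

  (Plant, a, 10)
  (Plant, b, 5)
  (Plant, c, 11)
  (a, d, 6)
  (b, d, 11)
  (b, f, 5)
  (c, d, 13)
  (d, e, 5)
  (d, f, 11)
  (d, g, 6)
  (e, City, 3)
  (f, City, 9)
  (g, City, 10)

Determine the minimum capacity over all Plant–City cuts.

Augment Plant→b→f→City: bottleneck 5, flow now 5.
Augment Plant→a→d→e→City: bottleneck 3, flow now 8.
Augment Plant→a→d→f→City: bottleneck 3, flow now 11.
Augment Plant→c→d→f→City: bottleneck 1, flow now 12.
Augment Plant→c→d→g→City: bottleneck 6, flow now 18.
No augmenting path remains; maximum flow = 18.
By max-flow min-cut, the minimum cut capacity equals the max flow.
In the residual graph, reachable from Plant: {Plant, a, b, c, d, e, f}.
Min-cut edges: d→g (6), e→City (3), f→City (9); capacity 6 + 3 + 9 = 18.

18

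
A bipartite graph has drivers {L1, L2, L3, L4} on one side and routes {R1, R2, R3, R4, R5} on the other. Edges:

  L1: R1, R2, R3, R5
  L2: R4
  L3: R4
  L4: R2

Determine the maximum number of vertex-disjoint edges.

3

Unit-capacity flow: source→left, listed edges, right→sink; max matching = max flow.
Augmenting path L1→R1 (+1); matched 1.
Augmenting path L2→R4 (+1); matched 2.
Augmenting path L4→R2 (+1); matched 3.
No augmenting path remains; maximum matching = 3.
König certificate: {L1, L4, R4} is a vertex cover of size 3 (every listed pair touches it), so no matching can be larger.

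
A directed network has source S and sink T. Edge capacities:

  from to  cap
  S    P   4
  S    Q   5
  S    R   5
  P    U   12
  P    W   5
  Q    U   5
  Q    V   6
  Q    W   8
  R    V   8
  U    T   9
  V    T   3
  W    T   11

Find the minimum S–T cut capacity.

Augment S→P→U→T: bottleneck 4, flow now 4.
Augment S→Q→U→T: bottleneck 5, flow now 9.
Augment S→R→V→T: bottleneck 3, flow now 12.
No augmenting path remains; maximum flow = 12.
By max-flow min-cut, the minimum cut capacity equals the max flow.
In the residual graph, reachable from S: {S, R, V}.
Min-cut edges: S→P (4), S→Q (5), V→T (3); capacity 4 + 5 + 3 = 12.

12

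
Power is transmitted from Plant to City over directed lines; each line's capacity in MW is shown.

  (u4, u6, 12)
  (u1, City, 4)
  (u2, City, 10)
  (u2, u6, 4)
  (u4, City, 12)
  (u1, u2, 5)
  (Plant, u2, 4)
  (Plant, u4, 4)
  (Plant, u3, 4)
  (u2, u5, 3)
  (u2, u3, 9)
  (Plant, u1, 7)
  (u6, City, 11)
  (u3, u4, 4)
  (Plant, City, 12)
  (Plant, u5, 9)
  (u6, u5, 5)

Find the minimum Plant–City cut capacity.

31

Augment Plant→City: bottleneck 12, flow now 12.
Augment Plant→u1→City: bottleneck 4, flow now 16.
Augment Plant→u2→City: bottleneck 4, flow now 20.
Augment Plant→u4→City: bottleneck 4, flow now 24.
Augment Plant→u1→u2→City: bottleneck 3, flow now 27.
Augment Plant→u3→u4→City: bottleneck 4, flow now 31.
No augmenting path remains; maximum flow = 31.
By max-flow min-cut, the minimum cut capacity equals the max flow.
In the residual graph, reachable from Plant: {Plant, u5}.
Min-cut edges: Plant→u1 (7), Plant→u2 (4), Plant→u3 (4), Plant→u4 (4), Plant→City (12); capacity 7 + 4 + 4 + 4 + 12 = 31.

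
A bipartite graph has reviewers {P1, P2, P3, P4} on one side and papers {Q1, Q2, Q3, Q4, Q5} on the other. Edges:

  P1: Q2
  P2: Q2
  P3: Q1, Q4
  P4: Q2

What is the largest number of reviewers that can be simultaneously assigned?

Unit-capacity flow: source→left, listed edges, right→sink; max matching = max flow.
Augmenting path P1→Q2 (+1); matched 1.
Augmenting path P3→Q1 (+1); matched 2.
No augmenting path remains; maximum matching = 2.
König certificate: {P3, Q2} is a vertex cover of size 2 (every listed pair touches it), so no matching can be larger.

2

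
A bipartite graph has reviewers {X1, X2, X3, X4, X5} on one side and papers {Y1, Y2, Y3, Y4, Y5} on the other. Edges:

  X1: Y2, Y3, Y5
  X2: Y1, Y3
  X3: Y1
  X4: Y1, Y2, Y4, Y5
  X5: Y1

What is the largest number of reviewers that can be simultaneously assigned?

Unit-capacity flow: source→left, listed edges, right→sink; max matching = max flow.
Augmenting path X1→Y2 (+1); matched 1.
Augmenting path X2→Y1 (+1); matched 2.
Augmenting path X4→Y4 (+1); matched 3.
Augmenting path X3→Y1→X2→Y3 (+1); matched 4.
No augmenting path remains; maximum matching = 4.
König certificate: {X1, X2, X4, Y1} is a vertex cover of size 4 (every listed pair touches it), so no matching can be larger.

4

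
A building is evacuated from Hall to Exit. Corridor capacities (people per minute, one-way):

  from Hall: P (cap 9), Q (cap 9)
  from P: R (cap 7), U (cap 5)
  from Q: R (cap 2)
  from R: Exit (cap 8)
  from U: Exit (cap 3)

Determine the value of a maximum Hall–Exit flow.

Augment Hall→P→R→Exit: bottleneck 7, flow now 7.
Augment Hall→P→U→Exit: bottleneck 2, flow now 9.
Augment Hall→Q→R→Exit: bottleneck 1, flow now 10.
Augment Hall→Q→R→P→U→Exit: bottleneck 1, flow now 11. (uses reverse residual edge)
No augmenting path remains; maximum flow = 11.
In the residual graph, reachable from Hall: {Hall, Q}.
Min-cut edges: Hall→P (9), Q→R (2); capacity 9 + 2 = 11.
This cut is saturated, so no flow can exceed 11.

11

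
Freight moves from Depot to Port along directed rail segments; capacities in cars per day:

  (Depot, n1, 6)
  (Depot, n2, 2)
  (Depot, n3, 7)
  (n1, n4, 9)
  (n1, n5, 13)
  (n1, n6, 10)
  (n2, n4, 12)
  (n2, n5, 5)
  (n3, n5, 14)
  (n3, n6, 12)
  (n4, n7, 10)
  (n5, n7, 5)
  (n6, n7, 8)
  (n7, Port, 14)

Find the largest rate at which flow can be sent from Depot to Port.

14

Augment Depot→n1→n4→n7→Port: bottleneck 6, flow now 6.
Augment Depot→n2→n4→n7→Port: bottleneck 2, flow now 8.
Augment Depot→n3→n5→n7→Port: bottleneck 5, flow now 13.
Augment Depot→n3→n6→n7→Port: bottleneck 1, flow now 14.
No augmenting path remains; maximum flow = 14.
In the residual graph, reachable from Depot: {Depot, n1, n2, n3, n4, n5, n6, n7}.
Min-cut edges: n7→Port (14); capacity 14 = 14.
This cut is saturated, so no flow can exceed 14.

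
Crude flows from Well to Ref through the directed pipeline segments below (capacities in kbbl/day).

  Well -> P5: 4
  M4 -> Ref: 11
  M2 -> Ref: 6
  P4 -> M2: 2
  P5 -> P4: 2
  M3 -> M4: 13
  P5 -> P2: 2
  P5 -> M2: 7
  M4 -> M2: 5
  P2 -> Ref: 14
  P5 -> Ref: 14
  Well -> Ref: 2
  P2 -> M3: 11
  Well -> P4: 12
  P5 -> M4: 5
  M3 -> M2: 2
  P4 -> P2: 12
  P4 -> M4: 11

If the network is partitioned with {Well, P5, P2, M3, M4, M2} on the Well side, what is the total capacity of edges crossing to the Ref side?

61

Edges leaving {Well, P5, P2, M3, M4, M2}: Well→P4 (12), Well→Ref (2), P5→P4 (2), P5→Ref (14), P2→Ref (14), M4→Ref (11), M2→Ref (6).
Cut capacity = 12 + 2 + 2 + 14 + 14 + 11 + 6 = 61.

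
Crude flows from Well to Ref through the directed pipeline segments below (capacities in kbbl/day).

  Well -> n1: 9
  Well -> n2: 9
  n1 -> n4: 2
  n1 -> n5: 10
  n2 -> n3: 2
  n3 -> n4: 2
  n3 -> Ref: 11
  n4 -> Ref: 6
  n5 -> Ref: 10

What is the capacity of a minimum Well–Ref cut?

Augment Well→n1→n4→Ref: bottleneck 2, flow now 2.
Augment Well→n1→n5→Ref: bottleneck 7, flow now 9.
Augment Well→n2→n3→Ref: bottleneck 2, flow now 11.
No augmenting path remains; maximum flow = 11.
By max-flow min-cut, the minimum cut capacity equals the max flow.
In the residual graph, reachable from Well: {Well, n2}.
Min-cut edges: Well→n1 (9), n2→n3 (2); capacity 9 + 2 = 11.

11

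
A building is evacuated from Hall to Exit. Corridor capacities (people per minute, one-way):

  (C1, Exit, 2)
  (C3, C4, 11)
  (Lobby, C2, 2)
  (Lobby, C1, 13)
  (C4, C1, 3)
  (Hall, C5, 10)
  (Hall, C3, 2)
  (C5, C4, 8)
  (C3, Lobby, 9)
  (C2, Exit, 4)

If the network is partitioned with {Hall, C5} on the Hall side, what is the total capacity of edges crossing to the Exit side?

10

Edges leaving {Hall, C5}: Hall→C3 (2), C5→C4 (8).
Cut capacity = 2 + 8 = 10.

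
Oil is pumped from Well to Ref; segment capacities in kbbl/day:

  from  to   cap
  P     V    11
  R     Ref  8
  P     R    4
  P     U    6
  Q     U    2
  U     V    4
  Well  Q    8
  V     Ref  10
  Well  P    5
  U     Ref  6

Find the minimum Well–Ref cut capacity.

7

Augment Well→P→R→Ref: bottleneck 4, flow now 4.
Augment Well→P→U→Ref: bottleneck 1, flow now 5.
Augment Well→Q→U→Ref: bottleneck 2, flow now 7.
No augmenting path remains; maximum flow = 7.
By max-flow min-cut, the minimum cut capacity equals the max flow.
In the residual graph, reachable from Well: {Well, Q}.
Min-cut edges: Well→P (5), Q→U (2); capacity 5 + 2 = 7.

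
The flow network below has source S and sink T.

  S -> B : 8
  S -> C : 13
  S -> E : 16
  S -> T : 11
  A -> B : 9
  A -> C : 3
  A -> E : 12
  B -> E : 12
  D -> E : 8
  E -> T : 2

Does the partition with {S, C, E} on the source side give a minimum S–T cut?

No — its capacity is 21, but the minimum cut has capacity 13.

Given cut capacity: 8 + 11 + 2 = 21.
Augment S→T: bottleneck 11, flow now 11.
Augment S→E→T: bottleneck 2, flow now 13.
No augmenting path remains; maximum flow = 13.
In the residual graph, reachable from S: {S, B, C, E}.
Min-cut edges: S→T (11), E→T (2); capacity 11 + 2 = 13.
Cut capacity 21 exceeds the max flow 13, so it is not minimum.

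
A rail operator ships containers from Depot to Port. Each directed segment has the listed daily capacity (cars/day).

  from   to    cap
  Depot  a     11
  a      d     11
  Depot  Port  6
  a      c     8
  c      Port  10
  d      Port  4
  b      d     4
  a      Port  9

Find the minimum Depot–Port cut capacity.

17

Augment Depot→Port: bottleneck 6, flow now 6.
Augment Depot→a→Port: bottleneck 9, flow now 15.
Augment Depot→a→c→Port: bottleneck 2, flow now 17.
No augmenting path remains; maximum flow = 17.
By max-flow min-cut, the minimum cut capacity equals the max flow.
In the residual graph, reachable from Depot: {Depot}.
Min-cut edges: Depot→a (11), Depot→Port (6); capacity 11 + 6 = 17.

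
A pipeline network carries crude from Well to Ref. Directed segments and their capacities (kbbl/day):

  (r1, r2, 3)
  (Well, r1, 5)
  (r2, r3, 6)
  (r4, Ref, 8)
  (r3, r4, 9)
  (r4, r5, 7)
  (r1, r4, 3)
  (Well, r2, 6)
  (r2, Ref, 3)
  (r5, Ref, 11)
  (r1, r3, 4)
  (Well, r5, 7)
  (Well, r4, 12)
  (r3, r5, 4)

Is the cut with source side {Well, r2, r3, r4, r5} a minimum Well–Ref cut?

Given cut capacity: 5 + 3 + 8 + 11 = 27.
Augment Well→r2→Ref: bottleneck 3, flow now 3.
Augment Well→r4→Ref: bottleneck 8, flow now 11.
Augment Well→r5→Ref: bottleneck 7, flow now 18.
Augment Well→r4→r5→Ref: bottleneck 4, flow now 22.
No augmenting path remains; maximum flow = 22.
In the residual graph, reachable from Well: {Well, r1, r2, r3, r4, r5}.
Min-cut edges: r2→Ref (3), r4→Ref (8), r5→Ref (11); capacity 3 + 8 + 11 = 22.
Cut capacity 27 exceeds the max flow 22, so it is not minimum.

No — its capacity is 27, but the minimum cut has capacity 22.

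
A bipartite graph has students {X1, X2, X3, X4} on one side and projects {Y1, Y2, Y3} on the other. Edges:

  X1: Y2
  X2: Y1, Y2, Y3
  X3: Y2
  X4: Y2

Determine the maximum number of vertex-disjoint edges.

Unit-capacity flow: source→left, listed edges, right→sink; max matching = max flow.
Augmenting path X1→Y2 (+1); matched 1.
Augmenting path X2→Y1 (+1); matched 2.
No augmenting path remains; maximum matching = 2.
König certificate: {X2, Y2} is a vertex cover of size 2 (every listed pair touches it), so no matching can be larger.

2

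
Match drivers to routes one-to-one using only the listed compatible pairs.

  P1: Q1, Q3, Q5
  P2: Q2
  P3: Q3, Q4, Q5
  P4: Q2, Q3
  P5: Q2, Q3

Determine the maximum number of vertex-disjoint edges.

4

Unit-capacity flow: source→left, listed edges, right→sink; max matching = max flow.
Augmenting path P1→Q1 (+1); matched 1.
Augmenting path P2→Q2 (+1); matched 2.
Augmenting path P3→Q3 (+1); matched 3.
Augmenting path P4→Q3→P3→Q4 (+1); matched 4.
No augmenting path remains; maximum matching = 4.
König certificate: {P1, P3, Q2, Q3} is a vertex cover of size 4 (every listed pair touches it), so no matching can be larger.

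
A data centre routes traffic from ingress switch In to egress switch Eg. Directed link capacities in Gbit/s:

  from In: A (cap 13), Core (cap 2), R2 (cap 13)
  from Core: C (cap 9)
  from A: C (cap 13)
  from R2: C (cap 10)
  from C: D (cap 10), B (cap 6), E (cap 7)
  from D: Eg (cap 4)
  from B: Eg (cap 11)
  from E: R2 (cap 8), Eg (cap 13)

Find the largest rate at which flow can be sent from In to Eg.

17

Augment In→Core→C→D→Eg: bottleneck 2, flow now 2.
Augment In→A→C→D→Eg: bottleneck 2, flow now 4.
Augment In→A→C→B→Eg: bottleneck 6, flow now 10.
Augment In→A→C→E→Eg: bottleneck 5, flow now 15.
Augment In→R2→C→E→Eg: bottleneck 2, flow now 17.
No augmenting path remains; maximum flow = 17.
In the residual graph, reachable from In: {In, Core, A, R2, C, D}.
Min-cut edges: C→B (6), C→E (7), D→Eg (4); capacity 6 + 7 + 4 = 17.
This cut is saturated, so no flow can exceed 17.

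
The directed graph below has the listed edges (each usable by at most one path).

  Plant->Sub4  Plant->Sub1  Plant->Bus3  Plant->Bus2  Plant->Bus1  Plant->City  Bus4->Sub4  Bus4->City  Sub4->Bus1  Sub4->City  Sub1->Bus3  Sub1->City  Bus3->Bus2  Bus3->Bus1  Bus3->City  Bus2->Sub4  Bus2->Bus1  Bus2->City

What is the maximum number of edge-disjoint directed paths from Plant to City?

Assign every edge capacity 1; by Menger, the answer equals the max flow.
Path Plant→City (+1); total 1.
Path Plant→Sub4→City (+1); total 2.
Path Plant→Sub1→City (+1); total 3.
Path Plant→Bus3→City (+1); total 4.
Path Plant→Bus2→City (+1); total 5.
No residual Plant→City path; max flow = 5.
Certifying cut of size 5: {Plant→Bus2, Plant→Bus3, Plant→City, Plant→Sub1, Plant→Sub4}.

5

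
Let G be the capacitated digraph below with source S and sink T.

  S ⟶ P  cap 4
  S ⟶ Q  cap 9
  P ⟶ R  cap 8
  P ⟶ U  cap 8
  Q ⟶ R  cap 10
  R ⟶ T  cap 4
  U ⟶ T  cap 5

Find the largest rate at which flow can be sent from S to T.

Augment S→P→R→T: bottleneck 4, flow now 4.
Augment S→Q→R→P→U→T: bottleneck 4, flow now 8. (uses reverse residual edge)
No augmenting path remains; maximum flow = 8.
In the residual graph, reachable from S: {S, Q, R}.
Min-cut edges: S→P (4), R→T (4); capacity 4 + 4 = 8.
This cut is saturated, so no flow can exceed 8.

8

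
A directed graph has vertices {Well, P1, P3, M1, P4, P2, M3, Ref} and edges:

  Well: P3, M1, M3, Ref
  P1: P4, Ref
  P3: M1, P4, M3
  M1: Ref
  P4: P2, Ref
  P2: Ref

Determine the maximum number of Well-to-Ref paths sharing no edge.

3

Assign every edge capacity 1; by Menger, the answer equals the max flow.
Path Well→Ref (+1); total 1.
Path Well→M1→Ref (+1); total 2.
Path Well→P3→P4→Ref (+1); total 3.
No residual Well→Ref path; max flow = 3.
Certifying cut of size 3: {Well→M1, Well→P3, Well→Ref}.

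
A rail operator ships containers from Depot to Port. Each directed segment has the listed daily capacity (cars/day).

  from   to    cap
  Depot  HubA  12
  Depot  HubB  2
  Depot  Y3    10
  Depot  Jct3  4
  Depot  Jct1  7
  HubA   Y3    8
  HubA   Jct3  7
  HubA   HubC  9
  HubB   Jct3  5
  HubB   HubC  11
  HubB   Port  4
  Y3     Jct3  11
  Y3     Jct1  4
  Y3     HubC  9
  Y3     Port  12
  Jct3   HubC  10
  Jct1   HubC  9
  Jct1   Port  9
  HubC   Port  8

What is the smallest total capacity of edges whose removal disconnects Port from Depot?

Augment Depot→HubB→Port: bottleneck 2, flow now 2.
Augment Depot→Y3→Port: bottleneck 10, flow now 12.
Augment Depot→Jct1→Port: bottleneck 7, flow now 19.
Augment Depot→HubA→Y3→Port: bottleneck 2, flow now 21.
Augment Depot→HubA→HubC→Port: bottleneck 8, flow now 29.
Augment Depot→HubA→Y3→Jct1→Port: bottleneck 2, flow now 31.
No augmenting path remains; maximum flow = 31.
By max-flow min-cut, the minimum cut capacity equals the max flow.
In the residual graph, reachable from Depot: {Depot, HubA, Y3, Jct3, Jct1, HubC}.
Min-cut edges: Depot→HubB (2), Y3→Port (12), Jct1→Port (9), HubC→Port (8); capacity 2 + 12 + 9 + 8 = 31.

31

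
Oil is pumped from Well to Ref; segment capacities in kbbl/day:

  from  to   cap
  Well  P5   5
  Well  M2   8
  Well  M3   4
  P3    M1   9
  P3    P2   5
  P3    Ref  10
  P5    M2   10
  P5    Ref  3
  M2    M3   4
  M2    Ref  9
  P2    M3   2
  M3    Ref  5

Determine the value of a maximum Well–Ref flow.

Augment Well→P5→Ref: bottleneck 3, flow now 3.
Augment Well→M2→Ref: bottleneck 8, flow now 11.
Augment Well→M3→Ref: bottleneck 4, flow now 15.
Augment Well→P5→M2→Ref: bottleneck 1, flow now 16.
Augment Well→P5→M2→M3→Ref: bottleneck 1, flow now 17.
No augmenting path remains; maximum flow = 17.
In the residual graph, reachable from Well: {Well}.
Min-cut edges: Well→P5 (5), Well→M2 (8), Well→M3 (4); capacity 5 + 8 + 4 = 17.
This cut is saturated, so no flow can exceed 17.

17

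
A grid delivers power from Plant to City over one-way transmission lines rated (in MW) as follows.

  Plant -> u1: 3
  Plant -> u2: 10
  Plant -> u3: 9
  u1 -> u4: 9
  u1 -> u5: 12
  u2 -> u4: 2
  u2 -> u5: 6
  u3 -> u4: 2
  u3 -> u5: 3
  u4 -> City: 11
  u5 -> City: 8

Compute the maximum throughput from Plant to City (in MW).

15

Augment Plant→u1→u4→City: bottleneck 3, flow now 3.
Augment Plant→u2→u4→City: bottleneck 2, flow now 5.
Augment Plant→u2→u5→City: bottleneck 6, flow now 11.
Augment Plant→u3→u4→City: bottleneck 2, flow now 13.
Augment Plant→u3→u5→City: bottleneck 2, flow now 15.
No augmenting path remains; maximum flow = 15.
In the residual graph, reachable from Plant: {Plant, u2, u3, u5}.
Min-cut edges: Plant→u1 (3), u2→u4 (2), u3→u4 (2), u5→City (8); capacity 3 + 2 + 2 + 8 = 15.
This cut is saturated, so no flow can exceed 15.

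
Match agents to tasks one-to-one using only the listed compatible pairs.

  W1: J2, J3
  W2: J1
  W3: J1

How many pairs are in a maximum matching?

2

Unit-capacity flow: source→left, listed edges, right→sink; max matching = max flow.
Augmenting path W1→J2 (+1); matched 1.
Augmenting path W2→J1 (+1); matched 2.
No augmenting path remains; maximum matching = 2.
König certificate: {W1, J1} is a vertex cover of size 2 (every listed pair touches it), so no matching can be larger.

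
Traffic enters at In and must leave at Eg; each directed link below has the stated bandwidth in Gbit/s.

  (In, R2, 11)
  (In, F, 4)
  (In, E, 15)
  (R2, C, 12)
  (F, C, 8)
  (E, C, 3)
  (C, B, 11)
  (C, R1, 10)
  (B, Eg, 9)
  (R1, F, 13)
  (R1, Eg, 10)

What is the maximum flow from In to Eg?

Augment In→R2→C→B→Eg: bottleneck 9, flow now 9.
Augment In→R2→C→R1→Eg: bottleneck 2, flow now 11.
Augment In→F→C→R1→Eg: bottleneck 4, flow now 15.
Augment In→E→C→R1→Eg: bottleneck 3, flow now 18.
No augmenting path remains; maximum flow = 18.
In the residual graph, reachable from In: {In, E}.
Min-cut edges: In→R2 (11), In→F (4), E→C (3); capacity 11 + 4 + 3 = 18.
This cut is saturated, so no flow can exceed 18.

18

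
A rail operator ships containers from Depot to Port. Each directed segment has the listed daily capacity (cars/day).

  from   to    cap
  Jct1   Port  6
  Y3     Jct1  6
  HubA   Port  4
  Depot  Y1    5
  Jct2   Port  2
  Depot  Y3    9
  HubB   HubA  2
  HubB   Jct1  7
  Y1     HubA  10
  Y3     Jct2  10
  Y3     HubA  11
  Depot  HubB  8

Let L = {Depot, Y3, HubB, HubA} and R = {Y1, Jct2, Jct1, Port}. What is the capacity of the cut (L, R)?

32

Edges leaving {Depot, Y3, HubB, HubA}: Depot→Y1 (5), Y3→Jct2 (10), Y3→Jct1 (6), HubB→Jct1 (7), HubA→Port (4).
Cut capacity = 5 + 10 + 6 + 7 + 4 = 32.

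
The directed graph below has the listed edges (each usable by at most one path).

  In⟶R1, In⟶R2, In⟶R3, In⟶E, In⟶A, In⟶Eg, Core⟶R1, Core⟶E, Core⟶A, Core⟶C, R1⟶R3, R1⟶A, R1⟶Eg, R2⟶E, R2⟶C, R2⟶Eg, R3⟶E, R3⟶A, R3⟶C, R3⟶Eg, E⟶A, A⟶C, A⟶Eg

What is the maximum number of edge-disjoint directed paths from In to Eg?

5

Assign every edge capacity 1; by Menger, the answer equals the max flow.
Path In→Eg (+1); total 1.
Path In→R1→Eg (+1); total 2.
Path In→R2→Eg (+1); total 3.
Path In→R3→Eg (+1); total 4.
Path In→A→Eg (+1); total 5.
No residual In→Eg path; max flow = 5.
Certifying cut of size 5: {A→Eg, In→Eg, In→R1, In→R2, In→R3}.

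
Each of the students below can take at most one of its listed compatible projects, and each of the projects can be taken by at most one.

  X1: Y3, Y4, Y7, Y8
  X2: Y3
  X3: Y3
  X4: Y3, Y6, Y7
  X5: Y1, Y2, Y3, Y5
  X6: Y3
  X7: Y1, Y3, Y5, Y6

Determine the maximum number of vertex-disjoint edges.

5

Unit-capacity flow: source→left, listed edges, right→sink; max matching = max flow.
Augmenting path X1→Y3 (+1); matched 1.
Augmenting path X4→Y6 (+1); matched 2.
Augmenting path X5→Y1 (+1); matched 3.
Augmenting path X7→Y5 (+1); matched 4.
Augmenting path X2→Y3→X1→Y4 (+1); matched 5.
No augmenting path remains; maximum matching = 5.
König certificate: {X1, X4, X5, X7, Y3} is a vertex cover of size 5 (every listed pair touches it), so no matching can be larger.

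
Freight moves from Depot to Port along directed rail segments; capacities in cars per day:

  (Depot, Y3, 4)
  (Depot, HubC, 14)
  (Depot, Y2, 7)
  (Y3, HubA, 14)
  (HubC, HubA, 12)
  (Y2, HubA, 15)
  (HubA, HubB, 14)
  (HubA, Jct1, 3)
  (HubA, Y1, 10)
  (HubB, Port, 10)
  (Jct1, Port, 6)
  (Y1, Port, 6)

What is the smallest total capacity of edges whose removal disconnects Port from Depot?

Augment Depot→Y3→HubA→HubB→Port: bottleneck 4, flow now 4.
Augment Depot→HubC→HubA→HubB→Port: bottleneck 6, flow now 10.
Augment Depot→HubC→HubA→Jct1→Port: bottleneck 3, flow now 13.
Augment Depot→HubC→HubA→Y1→Port: bottleneck 3, flow now 16.
Augment Depot→Y2→HubA→Y1→Port: bottleneck 3, flow now 19.
No augmenting path remains; maximum flow = 19.
By max-flow min-cut, the minimum cut capacity equals the max flow.
In the residual graph, reachable from Depot: {Depot, Y3, HubC, Y2, HubA, HubB, Y1}.
Min-cut edges: HubA→Jct1 (3), HubB→Port (10), Y1→Port (6); capacity 3 + 10 + 6 = 19.

19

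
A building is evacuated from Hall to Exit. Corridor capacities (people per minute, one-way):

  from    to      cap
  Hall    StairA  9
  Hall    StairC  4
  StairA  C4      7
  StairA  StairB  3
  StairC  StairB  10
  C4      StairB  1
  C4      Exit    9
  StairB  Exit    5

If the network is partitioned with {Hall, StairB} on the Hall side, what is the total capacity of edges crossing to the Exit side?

18

Edges leaving {Hall, StairB}: Hall→StairA (9), Hall→StairC (4), StairB→Exit (5).
Cut capacity = 9 + 4 + 5 = 18.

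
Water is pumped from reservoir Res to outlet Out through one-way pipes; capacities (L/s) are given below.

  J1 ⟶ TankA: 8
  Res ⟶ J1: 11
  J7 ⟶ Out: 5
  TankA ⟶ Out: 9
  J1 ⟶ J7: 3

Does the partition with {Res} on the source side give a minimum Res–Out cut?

Yes — it is a minimum cut (capacity 11).

Given cut capacity: 11 = 11.
Augment Res→J1→J7→Out: bottleneck 3, flow now 3.
Augment Res→J1→TankA→Out: bottleneck 8, flow now 11.
No augmenting path remains; maximum flow = 11.
Cut capacity 11 equals the max flow, so it is a minimum cut.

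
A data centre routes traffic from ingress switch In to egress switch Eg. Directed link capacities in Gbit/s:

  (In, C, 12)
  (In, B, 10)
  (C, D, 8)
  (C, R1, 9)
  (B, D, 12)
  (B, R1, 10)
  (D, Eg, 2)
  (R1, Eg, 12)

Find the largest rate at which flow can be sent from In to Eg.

Augment In→C→D→Eg: bottleneck 2, flow now 2.
Augment In→C→R1→Eg: bottleneck 9, flow now 11.
Augment In→B→R1→Eg: bottleneck 3, flow now 14.
No augmenting path remains; maximum flow = 14.
In the residual graph, reachable from In: {In, C, B, D, R1}.
Min-cut edges: D→Eg (2), R1→Eg (12); capacity 2 + 12 = 14.
This cut is saturated, so no flow can exceed 14.

14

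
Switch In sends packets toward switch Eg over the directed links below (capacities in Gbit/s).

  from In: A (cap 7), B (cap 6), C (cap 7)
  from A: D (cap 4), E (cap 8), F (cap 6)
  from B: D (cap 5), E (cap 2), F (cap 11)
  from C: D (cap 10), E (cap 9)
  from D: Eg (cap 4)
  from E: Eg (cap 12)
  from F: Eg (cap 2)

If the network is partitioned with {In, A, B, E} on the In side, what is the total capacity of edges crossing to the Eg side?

Edges leaving {In, A, B, E}: In→C (7), A→D (4), A→F (6), B→D (5), B→F (11), E→Eg (12).
Cut capacity = 7 + 4 + 6 + 5 + 11 + 12 = 45.

45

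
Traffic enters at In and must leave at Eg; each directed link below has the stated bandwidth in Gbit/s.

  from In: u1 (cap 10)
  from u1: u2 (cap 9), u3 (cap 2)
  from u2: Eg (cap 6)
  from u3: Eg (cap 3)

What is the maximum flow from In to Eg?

Augment In→u1→u2→Eg: bottleneck 6, flow now 6.
Augment In→u1→u3→Eg: bottleneck 2, flow now 8.
No augmenting path remains; maximum flow = 8.
In the residual graph, reachable from In: {In, u1, u2}.
Min-cut edges: u1→u3 (2), u2→Eg (6); capacity 2 + 6 = 8.
This cut is saturated, so no flow can exceed 8.

8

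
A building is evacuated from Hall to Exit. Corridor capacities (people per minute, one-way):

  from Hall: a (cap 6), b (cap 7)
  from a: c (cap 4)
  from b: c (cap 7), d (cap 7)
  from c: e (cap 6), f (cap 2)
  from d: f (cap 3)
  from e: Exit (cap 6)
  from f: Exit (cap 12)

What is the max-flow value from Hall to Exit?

11

Augment Hall→a→c→e→Exit: bottleneck 4, flow now 4.
Augment Hall→b→c→e→Exit: bottleneck 2, flow now 6.
Augment Hall→b→c→f→Exit: bottleneck 2, flow now 8.
Augment Hall→b→d→f→Exit: bottleneck 3, flow now 11.
No augmenting path remains; maximum flow = 11.
In the residual graph, reachable from Hall: {Hall, a}.
Min-cut edges: Hall→b (7), a→c (4); capacity 7 + 4 = 11.
This cut is saturated, so no flow can exceed 11.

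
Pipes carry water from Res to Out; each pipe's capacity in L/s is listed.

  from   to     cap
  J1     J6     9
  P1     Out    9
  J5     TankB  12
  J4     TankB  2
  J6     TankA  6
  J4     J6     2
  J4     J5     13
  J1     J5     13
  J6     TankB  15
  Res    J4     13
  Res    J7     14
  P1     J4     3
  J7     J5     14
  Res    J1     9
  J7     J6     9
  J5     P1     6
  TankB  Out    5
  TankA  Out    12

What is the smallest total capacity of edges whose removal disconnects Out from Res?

17

Augment Res→J4→TankB→Out: bottleneck 2, flow now 2.
Augment Res→J4→J5→TankB→Out: bottleneck 3, flow now 5.
Augment Res→J4→J5→P1→Out: bottleneck 6, flow now 11.
Augment Res→J4→J6→TankA→Out: bottleneck 2, flow now 13.
Augment Res→J7→J6→TankA→Out: bottleneck 4, flow now 17.
No augmenting path remains; maximum flow = 17.
By max-flow min-cut, the minimum cut capacity equals the max flow.
In the residual graph, reachable from Res: {Res, J4, J7, J1, J5, J6, TankB}.
Min-cut edges: J5→P1 (6), J6→TankA (6), TankB→Out (5); capacity 6 + 6 + 5 = 17.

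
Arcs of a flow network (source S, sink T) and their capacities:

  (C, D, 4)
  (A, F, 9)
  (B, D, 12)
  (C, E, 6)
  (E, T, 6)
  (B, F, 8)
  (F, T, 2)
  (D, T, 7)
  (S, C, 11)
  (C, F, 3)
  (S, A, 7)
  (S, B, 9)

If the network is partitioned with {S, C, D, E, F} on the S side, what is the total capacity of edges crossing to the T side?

Edges leaving {S, C, D, E, F}: S→A (7), S→B (9), D→T (7), E→T (6), F→T (2).
Cut capacity = 7 + 9 + 7 + 6 + 2 = 31.

31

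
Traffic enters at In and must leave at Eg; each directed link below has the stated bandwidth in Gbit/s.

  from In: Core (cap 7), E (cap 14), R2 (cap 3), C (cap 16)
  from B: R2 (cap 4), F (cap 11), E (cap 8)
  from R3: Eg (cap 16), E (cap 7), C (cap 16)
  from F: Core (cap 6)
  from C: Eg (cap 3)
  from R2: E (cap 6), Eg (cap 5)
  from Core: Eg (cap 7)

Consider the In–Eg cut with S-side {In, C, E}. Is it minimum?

Yes — it is a minimum cut (capacity 13).

Given cut capacity: 3 + 7 + 3 = 13.
Augment In→C→Eg: bottleneck 3, flow now 3.
Augment In→R2→Eg: bottleneck 3, flow now 6.
Augment In→Core→Eg: bottleneck 7, flow now 13.
No augmenting path remains; maximum flow = 13.
Cut capacity 13 equals the max flow, so it is a minimum cut.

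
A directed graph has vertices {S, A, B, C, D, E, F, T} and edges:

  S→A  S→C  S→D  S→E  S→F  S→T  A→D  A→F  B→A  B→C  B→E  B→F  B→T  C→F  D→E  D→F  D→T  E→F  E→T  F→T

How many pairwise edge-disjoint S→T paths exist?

4

Assign every edge capacity 1; by Menger, the answer equals the max flow.
Path S→T (+1); total 1.
Path S→D→T (+1); total 2.
Path S→E→T (+1); total 3.
Path S→F→T (+1); total 4.
No residual S→T path; max flow = 4.
Certifying cut of size 4: {D→T, E→T, F→T, S→T}.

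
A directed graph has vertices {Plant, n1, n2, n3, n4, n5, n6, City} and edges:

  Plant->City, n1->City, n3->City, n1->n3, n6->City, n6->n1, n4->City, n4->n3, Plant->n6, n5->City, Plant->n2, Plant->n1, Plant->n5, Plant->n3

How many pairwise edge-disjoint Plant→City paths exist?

5

Assign every edge capacity 1; by Menger, the answer equals the max flow.
Path Plant→City (+1); total 1.
Path Plant→n1→City (+1); total 2.
Path Plant→n3→City (+1); total 3.
Path Plant→n5→City (+1); total 4.
Path Plant→n6→City (+1); total 5.
No residual Plant→City path; max flow = 5.
Certifying cut of size 5: {Plant→City, Plant→n1, Plant→n3, Plant→n5, Plant→n6}.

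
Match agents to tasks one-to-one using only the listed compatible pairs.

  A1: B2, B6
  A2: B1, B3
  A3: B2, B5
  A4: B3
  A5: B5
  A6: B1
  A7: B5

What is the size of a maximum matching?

5

Unit-capacity flow: source→left, listed edges, right→sink; max matching = max flow.
Augmenting path A1→B2 (+1); matched 1.
Augmenting path A2→B1 (+1); matched 2.
Augmenting path A3→B5 (+1); matched 3.
Augmenting path A4→B3 (+1); matched 4.
Augmenting path A5→B5→A3→B2→A1→B6 (+1); matched 5.
No augmenting path remains; maximum matching = 5.
König certificate: {A1, A3, B1, B3, B5} is a vertex cover of size 5 (every listed pair touches it), so no matching can be larger.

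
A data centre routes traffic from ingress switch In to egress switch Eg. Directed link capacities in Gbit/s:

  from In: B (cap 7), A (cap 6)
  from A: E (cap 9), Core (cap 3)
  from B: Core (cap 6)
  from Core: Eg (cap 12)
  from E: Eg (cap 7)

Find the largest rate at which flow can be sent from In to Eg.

12

Augment In→A→Core→Eg: bottleneck 3, flow now 3.
Augment In→A→E→Eg: bottleneck 3, flow now 6.
Augment In→B→Core→Eg: bottleneck 6, flow now 12.
No augmenting path remains; maximum flow = 12.
In the residual graph, reachable from In: {In, B}.
Min-cut edges: In→A (6), B→Core (6); capacity 6 + 6 = 12.
This cut is saturated, so no flow can exceed 12.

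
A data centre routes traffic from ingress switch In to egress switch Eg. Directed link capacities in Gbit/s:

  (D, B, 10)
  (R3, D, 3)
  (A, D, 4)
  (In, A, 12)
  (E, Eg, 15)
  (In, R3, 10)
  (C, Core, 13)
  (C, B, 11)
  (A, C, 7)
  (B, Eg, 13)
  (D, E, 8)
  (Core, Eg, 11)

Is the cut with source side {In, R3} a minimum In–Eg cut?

No — its capacity is 15, but the minimum cut has capacity 14.

Given cut capacity: 12 + 3 = 15.
Augment In→A→C→Core→Eg: bottleneck 7, flow now 7.
Augment In→A→D→B→Eg: bottleneck 4, flow now 11.
Augment In→R3→D→B→Eg: bottleneck 3, flow now 14.
No augmenting path remains; maximum flow = 14.
In the residual graph, reachable from In: {In, A, R3}.
Min-cut edges: A→C (7), A→D (4), R3→D (3); capacity 7 + 4 + 3 = 14.
Cut capacity 15 exceeds the max flow 14, so it is not minimum.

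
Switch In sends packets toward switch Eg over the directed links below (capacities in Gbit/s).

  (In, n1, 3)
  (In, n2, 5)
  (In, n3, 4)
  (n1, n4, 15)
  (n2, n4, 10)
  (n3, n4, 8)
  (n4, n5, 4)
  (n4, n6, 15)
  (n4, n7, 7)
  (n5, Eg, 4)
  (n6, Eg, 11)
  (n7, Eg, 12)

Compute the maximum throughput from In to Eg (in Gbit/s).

12

Augment In→n1→n4→n5→Eg: bottleneck 3, flow now 3.
Augment In→n2→n4→n5→Eg: bottleneck 1, flow now 4.
Augment In→n2→n4→n6→Eg: bottleneck 4, flow now 8.
Augment In→n3→n4→n6→Eg: bottleneck 4, flow now 12.
No augmenting path remains; maximum flow = 12.
In the residual graph, reachable from In: {In}.
Min-cut edges: In→n1 (3), In→n2 (5), In→n3 (4); capacity 3 + 5 + 4 = 12.
This cut is saturated, so no flow can exceed 12.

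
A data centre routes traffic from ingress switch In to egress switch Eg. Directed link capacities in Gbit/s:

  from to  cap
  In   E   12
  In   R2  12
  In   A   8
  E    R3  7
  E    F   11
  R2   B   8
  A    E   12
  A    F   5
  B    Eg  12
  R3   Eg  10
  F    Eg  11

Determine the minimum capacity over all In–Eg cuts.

26

Augment In→E→R3→Eg: bottleneck 7, flow now 7.
Augment In→E→F→Eg: bottleneck 5, flow now 12.
Augment In→R2→B→Eg: bottleneck 8, flow now 20.
Augment In→A→F→Eg: bottleneck 5, flow now 25.
Augment In→A→E→F→Eg: bottleneck 1, flow now 26.
No augmenting path remains; maximum flow = 26.
By max-flow min-cut, the minimum cut capacity equals the max flow.
In the residual graph, reachable from In: {In, E, R2, A, F}.
Min-cut edges: E→R3 (7), R2→B (8), F→Eg (11); capacity 7 + 8 + 11 = 26.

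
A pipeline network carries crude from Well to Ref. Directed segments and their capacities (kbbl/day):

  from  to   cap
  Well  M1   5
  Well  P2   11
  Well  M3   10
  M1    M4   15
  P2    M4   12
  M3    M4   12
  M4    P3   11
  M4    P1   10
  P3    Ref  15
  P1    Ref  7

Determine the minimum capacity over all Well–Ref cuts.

18

Augment Well→M1→M4→P3→Ref: bottleneck 5, flow now 5.
Augment Well→P2→M4→P3→Ref: bottleneck 6, flow now 11.
Augment Well→P2→M4→P1→Ref: bottleneck 5, flow now 16.
Augment Well→M3→M4→P1→Ref: bottleneck 2, flow now 18.
No augmenting path remains; maximum flow = 18.
By max-flow min-cut, the minimum cut capacity equals the max flow.
In the residual graph, reachable from Well: {Well, M1, P2, M3, M4, P1}.
Min-cut edges: M4→P3 (11), P1→Ref (7); capacity 11 + 7 = 18.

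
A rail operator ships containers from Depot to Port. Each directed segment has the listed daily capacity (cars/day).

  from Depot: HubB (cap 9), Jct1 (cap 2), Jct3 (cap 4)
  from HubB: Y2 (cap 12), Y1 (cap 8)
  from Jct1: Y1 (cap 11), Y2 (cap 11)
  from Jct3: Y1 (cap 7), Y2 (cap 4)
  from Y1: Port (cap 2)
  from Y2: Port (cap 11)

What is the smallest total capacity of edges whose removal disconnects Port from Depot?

13

Augment Depot→HubB→Y1→Port: bottleneck 2, flow now 2.
Augment Depot→HubB→Y2→Port: bottleneck 7, flow now 9.
Augment Depot→Jct1→Y2→Port: bottleneck 2, flow now 11.
Augment Depot→Jct3→Y2→Port: bottleneck 2, flow now 13.
No augmenting path remains; maximum flow = 13.
By max-flow min-cut, the minimum cut capacity equals the max flow.
In the residual graph, reachable from Depot: {Depot, HubB, Jct1, Jct3, Y1, Y2}.
Min-cut edges: Y1→Port (2), Y2→Port (11); capacity 2 + 11 = 13.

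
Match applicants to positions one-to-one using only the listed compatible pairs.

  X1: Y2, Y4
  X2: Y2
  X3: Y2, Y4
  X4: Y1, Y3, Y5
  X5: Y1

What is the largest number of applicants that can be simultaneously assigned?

4

Unit-capacity flow: source→left, listed edges, right→sink; max matching = max flow.
Augmenting path X1→Y2 (+1); matched 1.
Augmenting path X3→Y4 (+1); matched 2.
Augmenting path X4→Y1 (+1); matched 3.
Augmenting path X5→Y1→X4→Y3 (+1); matched 4.
No augmenting path remains; maximum matching = 4.
König certificate: {X4, X5, Y2, Y4} is a vertex cover of size 4 (every listed pair touches it), so no matching can be larger.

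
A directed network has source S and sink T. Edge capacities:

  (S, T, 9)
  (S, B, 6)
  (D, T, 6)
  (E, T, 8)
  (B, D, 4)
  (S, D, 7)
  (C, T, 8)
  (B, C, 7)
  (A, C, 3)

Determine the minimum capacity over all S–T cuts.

21

Augment S→T: bottleneck 9, flow now 9.
Augment S→D→T: bottleneck 6, flow now 15.
Augment S→B→C→T: bottleneck 6, flow now 21.
No augmenting path remains; maximum flow = 21.
By max-flow min-cut, the minimum cut capacity equals the max flow.
In the residual graph, reachable from S: {S, D}.
Min-cut edges: S→B (6), S→T (9), D→T (6); capacity 6 + 9 + 6 = 21.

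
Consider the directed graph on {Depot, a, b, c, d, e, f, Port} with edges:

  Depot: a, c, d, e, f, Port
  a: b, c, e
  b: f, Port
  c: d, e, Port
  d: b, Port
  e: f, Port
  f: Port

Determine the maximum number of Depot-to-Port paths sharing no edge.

Assign every edge capacity 1; by Menger, the answer equals the max flow.
Path Depot→Port (+1); total 1.
Path Depot→c→Port (+1); total 2.
Path Depot→d→Port (+1); total 3.
Path Depot→e→Port (+1); total 4.
Path Depot→f→Port (+1); total 5.
Path Depot→a→b→Port (+1); total 6.
No residual Depot→Port path; max flow = 6.
Certifying cut of size 6: {Depot→Port, Depot→a, Depot→c, Depot→d, Depot→e, Depot→f}.

6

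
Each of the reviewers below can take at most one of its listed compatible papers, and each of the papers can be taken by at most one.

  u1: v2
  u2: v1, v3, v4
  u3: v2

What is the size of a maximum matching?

Unit-capacity flow: source→left, listed edges, right→sink; max matching = max flow.
Augmenting path u1→v2 (+1); matched 1.
Augmenting path u2→v1 (+1); matched 2.
No augmenting path remains; maximum matching = 2.
König certificate: {u2, v2} is a vertex cover of size 2 (every listed pair touches it), so no matching can be larger.

2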